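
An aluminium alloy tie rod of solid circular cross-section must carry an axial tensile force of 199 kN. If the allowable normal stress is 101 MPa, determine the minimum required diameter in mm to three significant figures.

50.1 mm

Required area A ≥ P/σ_allow = 199000/101 = 1970 mm².
For a solid circular section, d ≥ √(4A/π) = 50.09 mm.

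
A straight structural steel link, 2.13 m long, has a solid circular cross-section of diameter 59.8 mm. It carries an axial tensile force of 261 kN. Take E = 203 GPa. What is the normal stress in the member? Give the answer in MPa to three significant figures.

92.9 MPa

A = 2809 mm².
σ = N/A = 261000/2809 = 92.93 MPa.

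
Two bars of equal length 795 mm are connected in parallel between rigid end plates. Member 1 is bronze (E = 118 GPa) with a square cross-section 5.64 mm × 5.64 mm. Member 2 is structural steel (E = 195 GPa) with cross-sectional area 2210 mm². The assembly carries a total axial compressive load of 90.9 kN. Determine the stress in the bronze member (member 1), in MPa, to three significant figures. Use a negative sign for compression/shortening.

A_1 = 31.81 mm².
Equal strain + equilibrium ⇒ each member carries load in proportion to AE: A₁E₁ = 3754000 N, A₂E₂ = 431000000 N, ΣAE = 434700000 N.
σ₁ = P·E₁/ΣAE = -90900·118000/434700000 = -24.67 MPa.

-24.7 MPa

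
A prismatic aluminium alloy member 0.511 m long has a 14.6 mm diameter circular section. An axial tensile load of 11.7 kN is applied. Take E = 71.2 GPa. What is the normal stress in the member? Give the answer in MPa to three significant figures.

69.9 MPa

A = 167.4 mm².
σ = N/A = 11700/167.4 = 69.89 MPa.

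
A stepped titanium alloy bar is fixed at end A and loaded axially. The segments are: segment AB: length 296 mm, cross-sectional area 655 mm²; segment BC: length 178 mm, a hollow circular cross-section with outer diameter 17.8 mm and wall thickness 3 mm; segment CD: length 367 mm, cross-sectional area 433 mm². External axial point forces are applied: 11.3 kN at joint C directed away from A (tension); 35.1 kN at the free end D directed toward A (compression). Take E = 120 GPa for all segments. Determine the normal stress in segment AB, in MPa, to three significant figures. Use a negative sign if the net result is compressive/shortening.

-36.3 MPa

Internal axial forces (sectioning from the free end, tension +): N_CD = -35.1 kN, N_BC = -23.8 kN, N_AB = -23.8 kN.
σ_AB = N_AB/A_AB = -23800/655 = -36.34 MPa.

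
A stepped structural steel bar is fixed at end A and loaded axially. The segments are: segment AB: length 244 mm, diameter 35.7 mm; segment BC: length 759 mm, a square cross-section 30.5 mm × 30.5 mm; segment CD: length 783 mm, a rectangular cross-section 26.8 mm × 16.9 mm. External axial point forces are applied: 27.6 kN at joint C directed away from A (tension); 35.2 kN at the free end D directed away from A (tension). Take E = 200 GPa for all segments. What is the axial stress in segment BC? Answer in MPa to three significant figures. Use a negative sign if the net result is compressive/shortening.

67.5 MPa

Internal axial forces (sectioning from the free end, tension +): N_CD = 35.2 kN, N_BC = 62.8 kN, N_AB = 62.8 kN.
A_BC = 930.2 mm².
σ_BC = N_BC/A_BC = 62800/930.2 = 67.51 MPa.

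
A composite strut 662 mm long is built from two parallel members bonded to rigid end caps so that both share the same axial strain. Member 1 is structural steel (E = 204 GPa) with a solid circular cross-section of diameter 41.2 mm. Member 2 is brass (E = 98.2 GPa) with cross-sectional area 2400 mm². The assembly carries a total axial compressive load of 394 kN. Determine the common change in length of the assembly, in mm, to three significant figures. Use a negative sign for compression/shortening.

-0.514 mm

A_1 = 1333 mm².
Equal strain + equilibrium ⇒ each member carries load in proportion to AE: A₁E₁ = 272000000 N, A₂E₂ = 235700000 N, ΣAE = 507600000 N.
δ = PL/ΣAE = -394000·662/507600000 = -0.5138 mm.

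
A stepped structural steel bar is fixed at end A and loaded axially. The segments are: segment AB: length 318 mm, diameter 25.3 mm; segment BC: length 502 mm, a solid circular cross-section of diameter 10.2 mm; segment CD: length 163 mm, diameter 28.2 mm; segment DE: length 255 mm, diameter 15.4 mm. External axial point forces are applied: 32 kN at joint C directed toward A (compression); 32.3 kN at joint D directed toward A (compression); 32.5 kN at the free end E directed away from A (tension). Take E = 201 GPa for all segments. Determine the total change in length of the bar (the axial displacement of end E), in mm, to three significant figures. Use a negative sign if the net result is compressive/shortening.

Internal axial forces (sectioning from the free end, tension +): N_DE = 32.5 kN, N_CD = 0.2 kN, N_BC = -31.8 kN, N_AB = -31.8 kN.
A_AB = 502.7 mm².
A_BC = 81.71 mm².
A_CD = 624.6 mm².
A_DE = 186.3 mm².
δ_AB = -31800·318/(502.7·201000) = -0.1001 mm
δ_BC = -31800·502/(81.71·201000) = -0.972 mm
δ_CD = 200·163/(624.6·201000) = 0.0002597 mm
δ_DE = 32500·255/(186.3·201000) = 0.2214 mm
δ = Σδ_i = -0.8504 mm.

-0.850 mm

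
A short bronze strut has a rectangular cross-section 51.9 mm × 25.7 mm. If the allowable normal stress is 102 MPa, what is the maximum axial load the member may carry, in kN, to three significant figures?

A = 1334 mm².
P_max = σ_allow · A = 102 · 1334 = 136100 N = 136.1 kN.

136 kN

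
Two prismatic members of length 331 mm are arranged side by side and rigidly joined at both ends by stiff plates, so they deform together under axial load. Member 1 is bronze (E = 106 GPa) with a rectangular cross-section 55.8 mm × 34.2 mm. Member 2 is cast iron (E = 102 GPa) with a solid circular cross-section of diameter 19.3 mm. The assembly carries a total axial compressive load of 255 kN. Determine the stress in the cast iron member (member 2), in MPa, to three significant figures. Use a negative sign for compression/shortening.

A_1 = 1908 mm².
A_2 = 292.6 mm².
Equal strain + equilibrium ⇒ each member carries load in proportion to AE: A₁E₁ = 202300000 N, A₂E₂ = 29840000 N, ΣAE = 232100000 N.
σ₂ = P·E₂/ΣAE = -255000·102000/232100000 = -112.1 MPa.

-112 MPa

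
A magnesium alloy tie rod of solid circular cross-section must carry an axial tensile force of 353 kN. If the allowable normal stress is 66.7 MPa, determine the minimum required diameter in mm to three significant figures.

82.1 mm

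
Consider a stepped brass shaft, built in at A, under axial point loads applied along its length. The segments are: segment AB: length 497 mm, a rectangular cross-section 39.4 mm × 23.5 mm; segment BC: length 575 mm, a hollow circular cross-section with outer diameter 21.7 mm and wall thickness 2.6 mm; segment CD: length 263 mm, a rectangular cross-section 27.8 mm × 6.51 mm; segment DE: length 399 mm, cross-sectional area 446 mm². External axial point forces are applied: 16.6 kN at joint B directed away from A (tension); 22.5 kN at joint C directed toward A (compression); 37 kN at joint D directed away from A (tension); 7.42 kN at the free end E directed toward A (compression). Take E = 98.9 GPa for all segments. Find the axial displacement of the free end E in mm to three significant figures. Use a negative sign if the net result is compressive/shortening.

Internal axial forces (sectioning from the free end, tension +): N_DE = -7.42 kN, N_CD = 29.58 kN, N_BC = 7.08 kN, N_AB = 23.68 kN.
A_AB = 925.9 mm².
A_BC = 156 mm².
A_CD = 181 mm².
δ_AB = 23680·497/(925.9·98900) = 0.1285 mm
δ_BC = 7080·575/(156·98900) = 0.2638 mm
δ_CD = 29580·263/(181·98900) = 0.4346 mm
δ_DE = -7420·399/(446·98900) = -0.06712 mm
δ = Σδ_i = 0.7599 mm.

0.760 mm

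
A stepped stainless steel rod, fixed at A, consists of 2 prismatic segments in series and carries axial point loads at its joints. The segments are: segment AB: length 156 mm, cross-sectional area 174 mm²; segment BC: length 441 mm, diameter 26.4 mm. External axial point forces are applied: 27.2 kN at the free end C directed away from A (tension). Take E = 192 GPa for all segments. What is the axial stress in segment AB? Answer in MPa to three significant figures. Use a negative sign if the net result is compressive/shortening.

156 MPa

Internal axial forces (sectioning from the free end, tension +): N_BC = 27.2 kN, N_AB = 27.2 kN.
σ_AB = N_AB/A_AB = 27200/174 = 156.3 MPa.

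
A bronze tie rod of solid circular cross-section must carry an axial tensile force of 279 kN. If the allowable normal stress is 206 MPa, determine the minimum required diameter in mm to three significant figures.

Required area A ≥ P/σ_allow = 279000/206 = 1354 mm².
For a solid circular section, d ≥ √(4A/π) = 41.53 mm.

41.5 mm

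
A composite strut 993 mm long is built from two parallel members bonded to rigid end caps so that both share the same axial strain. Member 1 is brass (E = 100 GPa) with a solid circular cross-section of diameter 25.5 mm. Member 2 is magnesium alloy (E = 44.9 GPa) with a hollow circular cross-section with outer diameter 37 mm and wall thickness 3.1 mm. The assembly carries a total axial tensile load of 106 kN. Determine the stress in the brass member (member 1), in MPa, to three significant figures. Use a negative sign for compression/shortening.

161 MPa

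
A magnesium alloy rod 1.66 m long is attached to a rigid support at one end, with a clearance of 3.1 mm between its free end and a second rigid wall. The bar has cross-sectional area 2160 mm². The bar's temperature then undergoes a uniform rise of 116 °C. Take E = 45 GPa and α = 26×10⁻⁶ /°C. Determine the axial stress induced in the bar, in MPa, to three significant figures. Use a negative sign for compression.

Free thermal expansion αLΔT = 26e-6 · 1660 · 116 = 5.007 mm.
The walls engage after the gap closes; constrained expansion = 5.007 − 3.1 = 1.907 mm.
The walls impose strain ε = −(1.907)/1660 = -1.1485e-03; σ = Eε = 45000 · -1.1485e-03 = -51.68 MPa.

-51.7 MPa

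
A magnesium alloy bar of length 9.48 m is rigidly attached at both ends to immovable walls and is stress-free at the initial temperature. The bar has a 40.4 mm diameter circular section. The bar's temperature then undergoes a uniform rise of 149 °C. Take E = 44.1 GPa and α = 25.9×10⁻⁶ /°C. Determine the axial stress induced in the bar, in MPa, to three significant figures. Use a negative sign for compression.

Free thermal expansion αLΔT = 25.9e-6 · 9480 · 149 = 36.58 mm.
The walls impose strain ε = −(36.58)/9480 = -3.8591e-03; σ = Eε = 44100 · -3.8591e-03 = -170.2 MPa.

-170 MPa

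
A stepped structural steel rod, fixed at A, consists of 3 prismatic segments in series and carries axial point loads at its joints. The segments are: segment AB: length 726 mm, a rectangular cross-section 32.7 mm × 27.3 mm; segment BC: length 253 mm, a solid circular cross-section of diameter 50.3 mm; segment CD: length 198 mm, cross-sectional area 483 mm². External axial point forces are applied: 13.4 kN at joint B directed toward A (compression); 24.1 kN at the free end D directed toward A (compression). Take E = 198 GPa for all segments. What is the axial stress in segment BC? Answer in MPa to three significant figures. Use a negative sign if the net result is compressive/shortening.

Internal axial forces (sectioning from the free end, tension +): N_CD = -24.1 kN, N_BC = -24.1 kN, N_AB = -37.5 kN.
A_BC = 1987 mm².
σ_BC = N_BC/A_BC = -24100/1987 = -12.13 MPa.

-12.1 MPa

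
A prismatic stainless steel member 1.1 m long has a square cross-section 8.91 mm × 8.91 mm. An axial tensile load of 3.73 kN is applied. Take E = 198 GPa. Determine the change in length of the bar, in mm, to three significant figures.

0.261 mm

A = 79.39 mm².
δ_mech = NL/(AE) = 3730·1100/(79.39·198000) = 0.261 mm.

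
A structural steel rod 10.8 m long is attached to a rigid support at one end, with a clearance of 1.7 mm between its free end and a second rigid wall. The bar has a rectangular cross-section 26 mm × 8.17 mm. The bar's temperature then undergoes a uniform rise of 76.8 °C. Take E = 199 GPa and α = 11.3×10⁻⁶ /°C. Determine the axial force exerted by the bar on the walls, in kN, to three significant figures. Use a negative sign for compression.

Free thermal expansion αLΔT = 11.3e-6 · 10800 · 76.8 = 9.373 mm.
The walls engage after the gap closes; constrained expansion = 9.373 − 1.7 = 7.673 mm.
The walls impose strain ε = −(7.673)/10800 = -7.1043e-04; σ = Eε = 199000 · -7.1043e-04 = -141.4 MPa.
Wall reaction R = σ·A = -141.4·212.4 = -30030 N = -30.03 kN.

-30.0 kN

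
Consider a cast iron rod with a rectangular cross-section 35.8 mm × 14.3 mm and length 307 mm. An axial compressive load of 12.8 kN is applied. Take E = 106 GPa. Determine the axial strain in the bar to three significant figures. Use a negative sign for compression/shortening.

-2.36e-04

A = 511.9 mm².
σ = N/A = -25 MPa; ε = σ/E = -25/106000 = -2.359e-04.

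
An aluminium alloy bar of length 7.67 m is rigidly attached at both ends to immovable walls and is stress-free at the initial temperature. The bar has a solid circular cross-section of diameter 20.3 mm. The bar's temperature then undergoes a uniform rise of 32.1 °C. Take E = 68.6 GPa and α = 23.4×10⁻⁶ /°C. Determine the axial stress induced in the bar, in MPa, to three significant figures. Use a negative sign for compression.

-51.5 MPa

Free thermal expansion αLΔT = 23.4e-6 · 7670 · 32.1 = 5.761 mm.
The walls impose strain ε = −(5.761)/7670 = -7.5114e-04; σ = Eε = 68600 · -7.5114e-04 = -51.53 MPa.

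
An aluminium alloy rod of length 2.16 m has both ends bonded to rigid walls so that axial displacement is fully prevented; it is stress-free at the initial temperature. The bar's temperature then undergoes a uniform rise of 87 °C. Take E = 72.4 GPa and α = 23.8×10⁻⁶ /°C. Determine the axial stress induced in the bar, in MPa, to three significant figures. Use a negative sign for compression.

-150 MPa

Free thermal expansion αLΔT = 23.8e-6 · 2160 · 87 = 4.472 mm.
The walls impose strain ε = −(4.472)/2160 = -2.0706e-03; σ = Eε = 72400 · -2.0706e-03 = -149.9 MPa.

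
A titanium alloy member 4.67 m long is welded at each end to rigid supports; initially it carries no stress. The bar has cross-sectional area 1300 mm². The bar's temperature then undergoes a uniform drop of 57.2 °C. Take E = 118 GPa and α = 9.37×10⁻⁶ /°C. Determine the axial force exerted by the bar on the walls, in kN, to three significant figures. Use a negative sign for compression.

Free thermal expansion αLΔT = 9.37e-6 · 4670 · -57.2 = -2.503 mm.
The walls impose strain ε = −(-2.503)/4670 = 5.3596e-04; σ = Eε = 118000 · 5.3596e-04 = 63.24 MPa.
Wall reaction R = σ·A = 63.24·1300 = 82220 N = 82.22 kN.

82.2 kN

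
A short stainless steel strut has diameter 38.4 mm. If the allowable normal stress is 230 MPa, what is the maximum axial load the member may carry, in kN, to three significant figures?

A = 1158 mm².
P_max = σ_allow · A = 230 · 1158 = 266400 N = 266.4 kN.

266 kN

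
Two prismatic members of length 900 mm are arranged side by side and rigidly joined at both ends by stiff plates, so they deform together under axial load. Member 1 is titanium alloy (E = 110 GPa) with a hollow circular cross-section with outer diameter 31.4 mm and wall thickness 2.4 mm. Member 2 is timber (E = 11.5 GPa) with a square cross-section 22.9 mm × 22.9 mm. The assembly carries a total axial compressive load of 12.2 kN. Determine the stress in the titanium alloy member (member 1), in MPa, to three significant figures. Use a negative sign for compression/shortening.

-44.6 MPa

A_1 = 218.7 mm².
A_2 = 524.4 mm².
Equal strain + equilibrium ⇒ each member carries load in proportion to AE: A₁E₁ = 24050000 N, A₂E₂ = 6031000 N, ΣAE = 30080000 N.
σ₁ = P·E₁/ΣAE = -12200·110000/30080000 = -44.61 MPa.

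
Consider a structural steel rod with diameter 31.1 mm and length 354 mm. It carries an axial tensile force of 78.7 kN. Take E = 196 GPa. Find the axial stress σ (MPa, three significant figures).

104 MPa

A = 759.6 mm².
σ = N/A = 78700/759.6 = 103.6 MPa.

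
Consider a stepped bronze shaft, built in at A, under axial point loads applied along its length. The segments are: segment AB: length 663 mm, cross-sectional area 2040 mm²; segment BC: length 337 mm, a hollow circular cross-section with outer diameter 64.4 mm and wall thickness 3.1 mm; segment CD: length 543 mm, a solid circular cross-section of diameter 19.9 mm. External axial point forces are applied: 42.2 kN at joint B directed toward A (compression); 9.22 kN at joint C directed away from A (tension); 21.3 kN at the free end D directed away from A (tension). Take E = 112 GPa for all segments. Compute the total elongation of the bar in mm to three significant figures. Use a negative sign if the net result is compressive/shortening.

Internal axial forces (sectioning from the free end, tension +): N_CD = 21.3 kN, N_BC = 30.52 kN, N_AB = -11.68 kN.
A_BC = 597 mm².
A_CD = 311 mm².
δ_AB = -11680·663/(2040·112000) = -0.03389 mm
δ_BC = 30520·337/(597·112000) = 0.1538 mm
δ_CD = 21300·543/(311·112000) = 0.332 mm
δ = Σδ_i = 0.452 mm.

0.452 mm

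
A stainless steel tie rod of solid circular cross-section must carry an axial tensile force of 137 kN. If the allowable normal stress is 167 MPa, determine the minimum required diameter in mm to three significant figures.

32.3 mm

Required area A ≥ P/σ_allow = 137000/167 = 820.4 mm².
For a solid circular section, d ≥ √(4A/π) = 32.32 mm.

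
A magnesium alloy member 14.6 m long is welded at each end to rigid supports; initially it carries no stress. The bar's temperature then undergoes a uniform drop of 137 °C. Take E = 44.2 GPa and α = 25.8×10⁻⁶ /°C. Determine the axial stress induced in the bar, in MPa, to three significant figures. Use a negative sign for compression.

Free thermal expansion αLΔT = 25.8e-6 · 14600 · -137 = -51.61 mm.
The walls impose strain ε = −(-51.61)/14600 = 3.5346e-03; σ = Eε = 44200 · 3.5346e-03 = 156.2 MPa.

156 MPa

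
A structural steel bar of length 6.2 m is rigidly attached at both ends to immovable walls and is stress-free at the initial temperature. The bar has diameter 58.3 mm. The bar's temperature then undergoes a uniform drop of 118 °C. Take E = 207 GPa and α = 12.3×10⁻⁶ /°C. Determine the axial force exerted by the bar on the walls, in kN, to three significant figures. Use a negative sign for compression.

802 kN

Free thermal expansion αLΔT = 12.3e-6 · 6200 · -118 = -8.999 mm.
The walls impose strain ε = −(-8.999)/6200 = 1.4514e-03; σ = Eε = 207000 · 1.4514e-03 = 300.4 MPa.
Wall reaction R = σ·A = 300.4·2669 = 802000 N = 802 kN.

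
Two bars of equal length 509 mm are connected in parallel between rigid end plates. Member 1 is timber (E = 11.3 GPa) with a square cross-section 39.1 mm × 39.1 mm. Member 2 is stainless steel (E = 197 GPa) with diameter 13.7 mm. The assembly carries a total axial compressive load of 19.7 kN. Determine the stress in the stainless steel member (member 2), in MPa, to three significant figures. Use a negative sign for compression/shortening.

A_1 = 1529 mm².
A_2 = 147.4 mm².
Equal strain + equilibrium ⇒ each member carries load in proportion to AE: A₁E₁ = 17280000 N, A₂E₂ = 29040000 N, ΣAE = 46320000 N.
σ₂ = P·E₂/ΣAE = -19700·197000/46320000 = -83.79 MPa.

-83.8 MPa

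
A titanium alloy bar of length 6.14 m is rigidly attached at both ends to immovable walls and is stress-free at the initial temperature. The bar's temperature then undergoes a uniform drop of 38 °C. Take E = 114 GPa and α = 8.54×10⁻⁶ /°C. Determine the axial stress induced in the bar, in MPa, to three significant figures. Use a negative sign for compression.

Free thermal expansion αLΔT = 8.54e-6 · 6140 · -38 = -1.993 mm.
The walls impose strain ε = −(-1.993)/6140 = 3.2452e-04; σ = Eε = 114000 · 3.2452e-04 = 37 MPa.

37.0 MPa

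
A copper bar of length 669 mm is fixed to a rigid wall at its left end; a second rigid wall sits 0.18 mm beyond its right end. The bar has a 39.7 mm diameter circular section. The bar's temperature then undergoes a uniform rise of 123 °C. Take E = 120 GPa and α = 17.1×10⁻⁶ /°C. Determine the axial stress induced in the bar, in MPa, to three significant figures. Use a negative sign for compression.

Free thermal expansion αLΔT = 17.1e-6 · 669 · 123 = 1.407 mm.
The walls engage after the gap closes; constrained expansion = 1.407 − 0.18 = 1.227 mm.
The walls impose strain ε = −(1.227)/669 = -1.8342e-03; σ = Eε = 120000 · -1.8342e-03 = -220.1 MPa.

-220 MPa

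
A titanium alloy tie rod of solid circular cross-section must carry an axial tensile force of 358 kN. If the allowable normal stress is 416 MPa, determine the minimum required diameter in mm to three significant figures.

33.1 mm

Required area A ≥ P/σ_allow = 358000/416 = 860.6 mm².
For a solid circular section, d ≥ √(4A/π) = 33.1 mm.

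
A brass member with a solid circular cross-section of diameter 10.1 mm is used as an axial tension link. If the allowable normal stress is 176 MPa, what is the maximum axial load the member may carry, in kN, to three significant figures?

A = 80.12 mm².
P_max = σ_allow · A = 176 · 80.12 = 14100 N = 14.1 kN.

14.1 kN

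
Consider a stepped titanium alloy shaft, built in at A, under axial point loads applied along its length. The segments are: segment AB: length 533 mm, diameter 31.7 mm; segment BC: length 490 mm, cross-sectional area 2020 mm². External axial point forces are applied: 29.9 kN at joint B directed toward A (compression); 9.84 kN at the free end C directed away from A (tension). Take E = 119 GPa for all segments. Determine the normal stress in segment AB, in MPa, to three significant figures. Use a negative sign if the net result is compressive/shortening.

-25.4 MPa

Internal axial forces (sectioning from the free end, tension +): N_BC = 9.84 kN, N_AB = -20.06 kN.
A_AB = 789.2 mm².
σ_AB = N_AB/A_AB = -20060/789.2 = -25.42 MPa.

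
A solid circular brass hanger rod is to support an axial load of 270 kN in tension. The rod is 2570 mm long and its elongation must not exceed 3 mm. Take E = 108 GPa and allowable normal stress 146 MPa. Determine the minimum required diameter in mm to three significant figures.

52.2 mm

Required area A ≥ P/σ_allow = 270000/146 = 1849 mm².
For a solid circular section, d ≥ √(4A/π) = 48.52 mm.
Elongation limit: A ≥ PL/(Eδ_allow) = 270000·2570/(108000·3) = 2142 mm² ⇒ d ≥ 52.22 mm.
The elongation limit governs.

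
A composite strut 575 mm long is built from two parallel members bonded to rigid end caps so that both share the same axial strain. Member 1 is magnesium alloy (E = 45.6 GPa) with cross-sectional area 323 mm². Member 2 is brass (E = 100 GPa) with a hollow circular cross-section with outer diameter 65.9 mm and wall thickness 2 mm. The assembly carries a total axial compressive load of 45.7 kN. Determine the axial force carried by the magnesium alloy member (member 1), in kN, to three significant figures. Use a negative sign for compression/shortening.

-12.3 kN

A_2 = 401.5 mm².
Equal strain + equilibrium ⇒ each member carries load in proportion to AE: A₁E₁ = 14730000 N, A₂E₂ = 40150000 N, ΣAE = 54880000 N.
F₁ = P·A₁E₁/ΣAE = -45700·14730000/54880000 = -12270 N.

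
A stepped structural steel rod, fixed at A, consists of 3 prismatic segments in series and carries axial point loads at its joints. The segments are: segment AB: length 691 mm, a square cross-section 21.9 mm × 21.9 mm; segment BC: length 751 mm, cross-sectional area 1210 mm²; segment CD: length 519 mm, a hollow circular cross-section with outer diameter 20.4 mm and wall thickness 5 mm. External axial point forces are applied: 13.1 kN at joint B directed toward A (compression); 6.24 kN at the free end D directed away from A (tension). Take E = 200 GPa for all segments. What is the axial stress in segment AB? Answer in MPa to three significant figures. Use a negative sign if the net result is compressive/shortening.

-14.3 MPa

Internal axial forces (sectioning from the free end, tension +): N_CD = 6.24 kN, N_BC = 6.24 kN, N_AB = -6.86 kN.
A_AB = 479.6 mm².
σ_AB = N_AB/A_AB = -6860/479.6 = -14.3 MPa.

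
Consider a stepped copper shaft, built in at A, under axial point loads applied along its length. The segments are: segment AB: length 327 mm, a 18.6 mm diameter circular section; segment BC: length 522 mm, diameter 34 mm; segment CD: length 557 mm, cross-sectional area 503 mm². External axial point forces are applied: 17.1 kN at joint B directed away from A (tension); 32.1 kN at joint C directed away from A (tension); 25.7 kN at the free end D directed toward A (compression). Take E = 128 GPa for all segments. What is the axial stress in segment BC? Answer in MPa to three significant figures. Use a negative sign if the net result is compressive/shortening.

Internal axial forces (sectioning from the free end, tension +): N_CD = -25.7 kN, N_BC = 6.4 kN, N_AB = 23.5 kN.
A_BC = 907.9 mm².
σ_BC = N_BC/A_BC = 6400/907.9 = 7.049 MPa.

7.05 MPa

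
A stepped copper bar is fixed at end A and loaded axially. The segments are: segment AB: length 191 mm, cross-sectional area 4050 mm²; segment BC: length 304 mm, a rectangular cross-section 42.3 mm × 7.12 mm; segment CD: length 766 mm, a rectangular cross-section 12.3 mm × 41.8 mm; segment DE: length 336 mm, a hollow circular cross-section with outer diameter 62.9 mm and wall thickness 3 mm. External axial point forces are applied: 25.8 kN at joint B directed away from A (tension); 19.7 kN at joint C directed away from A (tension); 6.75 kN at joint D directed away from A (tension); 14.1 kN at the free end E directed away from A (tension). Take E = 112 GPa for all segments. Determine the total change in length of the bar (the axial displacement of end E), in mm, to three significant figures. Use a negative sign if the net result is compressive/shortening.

0.746 mm

Internal axial forces (sectioning from the free end, tension +): N_DE = 14.1 kN, N_CD = 20.85 kN, N_BC = 40.55 kN, N_AB = 66.35 kN.
A_BC = 301.2 mm².
A_CD = 514.1 mm².
A_DE = 564.5 mm².
δ_AB = 66350·191/(4050·112000) = 0.02794 mm
δ_BC = 40550·304/(301.2·112000) = 0.3654 mm
δ_CD = 20850·766/(514.1·112000) = 0.2774 mm
δ_DE = 14100·336/(564.5·112000) = 0.07493 mm
δ = Σδ_i = 0.7457 mm.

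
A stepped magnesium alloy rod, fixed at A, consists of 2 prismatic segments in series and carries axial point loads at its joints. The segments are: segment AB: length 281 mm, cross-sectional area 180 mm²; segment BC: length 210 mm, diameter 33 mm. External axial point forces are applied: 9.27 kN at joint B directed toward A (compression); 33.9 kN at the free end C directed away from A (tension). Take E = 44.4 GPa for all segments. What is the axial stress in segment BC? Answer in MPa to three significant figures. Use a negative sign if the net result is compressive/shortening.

39.6 MPa

Internal axial forces (sectioning from the free end, tension +): N_BC = 33.9 kN, N_AB = 24.63 kN.
A_BC = 855.3 mm².
σ_BC = N_BC/A_BC = 33900/855.3 = 39.64 MPa.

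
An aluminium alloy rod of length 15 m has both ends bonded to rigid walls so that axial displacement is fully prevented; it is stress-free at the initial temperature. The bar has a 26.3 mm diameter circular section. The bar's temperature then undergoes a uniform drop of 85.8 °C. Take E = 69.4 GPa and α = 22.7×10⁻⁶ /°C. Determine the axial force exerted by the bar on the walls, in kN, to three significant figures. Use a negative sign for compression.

73.4 kN

Free thermal expansion αLΔT = 22.7e-6 · 15000 · -85.8 = -29.21 mm.
The walls impose strain ε = −(-29.21)/15000 = 1.9477e-03; σ = Eε = 69400 · 1.9477e-03 = 135.2 MPa.
Wall reaction R = σ·A = 135.2·543.3 = 73430 N = 73.43 kN.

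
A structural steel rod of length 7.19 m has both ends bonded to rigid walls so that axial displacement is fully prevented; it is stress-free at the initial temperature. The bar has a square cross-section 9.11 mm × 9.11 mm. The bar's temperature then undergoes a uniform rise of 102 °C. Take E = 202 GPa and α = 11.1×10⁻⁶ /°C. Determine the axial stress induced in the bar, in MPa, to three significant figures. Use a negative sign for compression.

-229 MPa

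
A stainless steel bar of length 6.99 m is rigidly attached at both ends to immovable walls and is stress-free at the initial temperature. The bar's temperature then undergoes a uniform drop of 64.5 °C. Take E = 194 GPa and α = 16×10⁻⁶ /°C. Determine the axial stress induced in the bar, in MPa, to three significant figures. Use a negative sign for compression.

Free thermal expansion αLΔT = 16e-6 · 6990 · -64.5 = -7.214 mm.
The walls impose strain ε = −(-7.214)/6990 = 1.0320e-03; σ = Eε = 194000 · 1.0320e-03 = 200.2 MPa.

200 MPa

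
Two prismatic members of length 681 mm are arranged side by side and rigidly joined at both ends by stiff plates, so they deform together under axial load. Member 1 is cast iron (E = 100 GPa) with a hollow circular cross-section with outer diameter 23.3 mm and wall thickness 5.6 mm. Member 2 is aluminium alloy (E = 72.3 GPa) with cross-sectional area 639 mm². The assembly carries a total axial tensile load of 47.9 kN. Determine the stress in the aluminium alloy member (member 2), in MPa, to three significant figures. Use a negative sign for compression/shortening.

A_1 = 311.4 mm².
Equal strain + equilibrium ⇒ each member carries load in proportion to AE: A₁E₁ = 31140000 N, A₂E₂ = 46200000 N, ΣAE = 77340000 N.
σ₂ = P·E₂/ΣAE = 47900·72300/77340000 = 44.78 MPa.

44.8 MPa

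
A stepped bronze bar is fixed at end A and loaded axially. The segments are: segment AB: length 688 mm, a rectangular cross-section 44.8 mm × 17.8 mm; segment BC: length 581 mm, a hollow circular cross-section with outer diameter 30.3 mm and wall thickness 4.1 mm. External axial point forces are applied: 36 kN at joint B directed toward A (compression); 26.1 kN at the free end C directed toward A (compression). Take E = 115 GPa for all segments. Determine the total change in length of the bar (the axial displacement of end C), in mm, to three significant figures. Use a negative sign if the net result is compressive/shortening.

-0.857 mm

Internal axial forces (sectioning from the free end, tension +): N_BC = -26.1 kN, N_AB = -62.1 kN.
A_AB = 797.4 mm².
A_BC = 337.5 mm².
δ_AB = -62100·688/(797.4·115000) = -0.4659 mm
δ_BC = -26100·581/(337.5·115000) = -0.3907 mm
δ = Σδ_i = -0.8566 mm.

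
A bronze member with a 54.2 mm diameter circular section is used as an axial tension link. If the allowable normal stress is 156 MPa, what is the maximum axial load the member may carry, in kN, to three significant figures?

360 kN

A = 2307 mm².
P_max = σ_allow · A = 156 · 2307 = 359900 N = 359.9 kN.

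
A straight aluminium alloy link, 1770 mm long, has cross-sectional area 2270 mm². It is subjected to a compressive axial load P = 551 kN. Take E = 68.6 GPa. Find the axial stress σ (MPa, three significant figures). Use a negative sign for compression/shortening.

σ = N/A = -551000/2270 = -242.7 MPa.

-243 MPa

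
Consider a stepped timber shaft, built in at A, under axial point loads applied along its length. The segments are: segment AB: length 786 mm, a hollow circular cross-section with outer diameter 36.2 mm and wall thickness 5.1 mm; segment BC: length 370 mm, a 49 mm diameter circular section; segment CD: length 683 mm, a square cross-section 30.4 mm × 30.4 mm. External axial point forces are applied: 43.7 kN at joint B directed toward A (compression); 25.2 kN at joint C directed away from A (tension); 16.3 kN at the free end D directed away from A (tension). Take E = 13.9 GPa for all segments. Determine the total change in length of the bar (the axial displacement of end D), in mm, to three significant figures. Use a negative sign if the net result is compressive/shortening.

Internal axial forces (sectioning from the free end, tension +): N_CD = 16.3 kN, N_BC = 41.5 kN, N_AB = -2.2 kN.
A_AB = 498.3 mm².
A_BC = 1886 mm².
A_CD = 924.2 mm².
δ_AB = -2200·786/(498.3·13900) = -0.2497 mm
δ_BC = 41500·370/(1886·13900) = 0.5858 mm
δ_CD = 16300·683/(924.2·13900) = 0.8667 mm
δ = Σδ_i = 1.203 mm.

1.20 mm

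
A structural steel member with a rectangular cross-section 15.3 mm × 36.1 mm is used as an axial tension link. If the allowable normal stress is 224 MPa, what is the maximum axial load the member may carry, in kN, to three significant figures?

A = 552.3 mm².
P_max = σ_allow · A = 224 · 552.3 = 123700 N = 123.7 kN.

124 kN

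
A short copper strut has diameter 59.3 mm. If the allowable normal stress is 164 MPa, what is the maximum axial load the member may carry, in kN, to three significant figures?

453 kN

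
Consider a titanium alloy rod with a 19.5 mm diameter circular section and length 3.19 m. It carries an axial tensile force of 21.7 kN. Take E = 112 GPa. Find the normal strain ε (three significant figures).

6.49e-04

A = 298.6 mm².
σ = N/A = 72.66 MPa; ε = σ/E = 72.66/112000 = 6.488e-04.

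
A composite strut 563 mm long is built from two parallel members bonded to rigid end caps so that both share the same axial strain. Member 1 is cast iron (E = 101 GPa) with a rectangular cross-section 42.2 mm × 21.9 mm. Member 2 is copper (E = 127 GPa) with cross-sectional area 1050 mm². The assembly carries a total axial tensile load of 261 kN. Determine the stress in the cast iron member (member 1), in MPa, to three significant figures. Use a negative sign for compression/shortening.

A_1 = 924.2 mm².
Equal strain + equilibrium ⇒ each member carries load in proportion to AE: A₁E₁ = 93340000 N, A₂E₂ = 133400000 N, ΣAE = 226700000 N.
σ₁ = P·E₁/ΣAE = 261000·101000/226700000 = 116.3 MPa.

116 MPa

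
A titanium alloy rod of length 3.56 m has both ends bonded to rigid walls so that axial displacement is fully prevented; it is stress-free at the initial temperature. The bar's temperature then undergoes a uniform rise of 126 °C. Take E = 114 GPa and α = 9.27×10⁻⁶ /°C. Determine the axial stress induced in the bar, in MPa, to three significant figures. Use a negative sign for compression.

Free thermal expansion αLΔT = 9.27e-6 · 3560 · 126 = 4.158 mm.
The walls impose strain ε = −(4.158)/3560 = -1.1680e-03; σ = Eε = 114000 · -1.1680e-03 = -133.2 MPa.

-133 MPa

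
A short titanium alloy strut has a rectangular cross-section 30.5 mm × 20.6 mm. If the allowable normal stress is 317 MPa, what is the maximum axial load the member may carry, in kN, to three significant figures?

A = 628.3 mm².
P_max = σ_allow · A = 317 · 628.3 = 199200 N = 199.2 kN.

199 kN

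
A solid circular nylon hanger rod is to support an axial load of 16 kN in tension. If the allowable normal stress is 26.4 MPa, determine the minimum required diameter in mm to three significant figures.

27.8 mm

Required area A ≥ P/σ_allow = 16000/26.4 = 606.1 mm².
For a solid circular section, d ≥ √(4A/π) = 27.78 mm.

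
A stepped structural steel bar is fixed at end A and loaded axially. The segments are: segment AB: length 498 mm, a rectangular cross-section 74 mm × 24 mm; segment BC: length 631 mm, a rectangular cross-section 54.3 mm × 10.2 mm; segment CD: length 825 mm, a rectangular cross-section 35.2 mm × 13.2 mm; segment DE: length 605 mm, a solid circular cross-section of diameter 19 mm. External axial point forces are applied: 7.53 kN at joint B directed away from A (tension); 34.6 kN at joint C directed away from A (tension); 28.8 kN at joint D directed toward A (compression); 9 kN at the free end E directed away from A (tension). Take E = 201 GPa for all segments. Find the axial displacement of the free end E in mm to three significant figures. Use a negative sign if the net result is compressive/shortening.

0.0357 mm

Internal axial forces (sectioning from the free end, tension +): N_DE = 9 kN, N_CD = -19.8 kN, N_BC = 14.8 kN, N_AB = 22.33 kN.
A_AB = 1776 mm².
A_BC = 553.9 mm².
A_CD = 464.6 mm².
A_DE = 283.5 mm².
δ_AB = 22330·498/(1776·201000) = 0.03115 mm
δ_BC = 14800·631/(553.9·201000) = 0.08389 mm
δ_CD = -19800·825/(464.6·201000) = -0.1749 mm
δ_DE = 9000·605/(283.5·201000) = 0.09554 mm
δ = Σδ_i = 0.03568 mm.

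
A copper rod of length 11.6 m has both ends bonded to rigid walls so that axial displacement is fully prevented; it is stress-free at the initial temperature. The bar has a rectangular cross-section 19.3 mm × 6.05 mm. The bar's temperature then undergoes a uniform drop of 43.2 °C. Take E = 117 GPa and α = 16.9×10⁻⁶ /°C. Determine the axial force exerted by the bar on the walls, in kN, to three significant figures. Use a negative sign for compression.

Free thermal expansion αLΔT = 16.9e-6 · 11600 · -43.2 = -8.469 mm.
The walls impose strain ε = −(-8.469)/11600 = 7.3008e-04; σ = Eε = 117000 · 7.3008e-04 = 85.42 MPa.
Wall reaction R = σ·A = 85.42·116.8 = 9974 N = 9.974 kN.

9.97 kN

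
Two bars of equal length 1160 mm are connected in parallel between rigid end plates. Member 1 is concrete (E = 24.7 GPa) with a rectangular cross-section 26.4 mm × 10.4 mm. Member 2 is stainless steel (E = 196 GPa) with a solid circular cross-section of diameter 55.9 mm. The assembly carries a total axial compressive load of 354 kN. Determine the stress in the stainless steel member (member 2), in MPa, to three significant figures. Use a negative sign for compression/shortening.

A_1 = 274.6 mm².
A_2 = 2454 mm².
Equal strain + equilibrium ⇒ each member carries load in proportion to AE: A₁E₁ = 6782000 N, A₂E₂ = 481000000 N, ΣAE = 487800000 N.
σ₂ = P·E₂/ΣAE = -354000·196000/487800000 = -142.2 MPa.

-142 MPa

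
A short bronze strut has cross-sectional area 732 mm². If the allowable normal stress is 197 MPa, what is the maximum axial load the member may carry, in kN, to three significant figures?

P_max = σ_allow · A = 197 · 732 = 144200 N = 144.2 kN.

144 kN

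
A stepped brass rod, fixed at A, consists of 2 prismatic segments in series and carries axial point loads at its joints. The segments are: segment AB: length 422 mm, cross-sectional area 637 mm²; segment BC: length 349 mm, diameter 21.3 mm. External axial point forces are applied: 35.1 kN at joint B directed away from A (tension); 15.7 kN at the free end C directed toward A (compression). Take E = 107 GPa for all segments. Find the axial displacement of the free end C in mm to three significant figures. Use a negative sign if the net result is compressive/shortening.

-0.0236 mm

Internal axial forces (sectioning from the free end, tension +): N_BC = -15.7 kN, N_AB = 19.4 kN.
A_BC = 356.3 mm².
δ_AB = 19400·422/(637·107000) = 0.1201 mm
δ_BC = -15700·349/(356.3·107000) = -0.1437 mm
δ = Σδ_i = -0.0236 mm.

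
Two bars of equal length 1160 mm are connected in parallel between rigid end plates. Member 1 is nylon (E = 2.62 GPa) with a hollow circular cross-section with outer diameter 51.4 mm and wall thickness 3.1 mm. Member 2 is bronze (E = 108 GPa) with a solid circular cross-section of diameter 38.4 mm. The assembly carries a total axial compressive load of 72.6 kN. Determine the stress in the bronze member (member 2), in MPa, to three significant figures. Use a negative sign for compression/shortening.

-62.1 MPa

A_1 = 470.4 mm².
A_2 = 1158 mm².
Equal strain + equilibrium ⇒ each member carries load in proportion to AE: A₁E₁ = 1232000 N, A₂E₂ = 125100000 N, ΣAE = 126300000 N.
σ₂ = P·E₂/ΣAE = -72600·108000/126300000 = -62.08 MPa.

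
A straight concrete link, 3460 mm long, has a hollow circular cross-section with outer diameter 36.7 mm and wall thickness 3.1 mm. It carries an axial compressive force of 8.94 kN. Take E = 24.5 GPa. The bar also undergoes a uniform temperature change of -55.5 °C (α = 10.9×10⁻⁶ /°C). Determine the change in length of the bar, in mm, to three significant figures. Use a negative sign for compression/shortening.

-5.95 mm

A = 327.2 mm².
δ_mech = NL/(AE) = -8940·3460/(327.2·24500) = -3.858 mm.
δ_thermal = αLΔT = 10.9e-6·3460·-55.5 = -2.093 mm.
δ = δ_mech + δ_thermal = -5.951 mm.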